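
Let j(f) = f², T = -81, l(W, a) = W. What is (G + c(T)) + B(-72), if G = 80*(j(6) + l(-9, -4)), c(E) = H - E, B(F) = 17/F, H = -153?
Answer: 150319/72 ≈ 2087.8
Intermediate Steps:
c(E) = -153 - E
G = 2160 (G = 80*(6² - 9) = 80*(36 - 9) = 80*27 = 2160)
(G + c(T)) + B(-72) = (2160 + (-153 - 1*(-81))) + 17/(-72) = (2160 + (-153 + 81)) + 17*(-1/72) = (2160 - 72) - 17/72 = 2088 - 17/72 = 150319/72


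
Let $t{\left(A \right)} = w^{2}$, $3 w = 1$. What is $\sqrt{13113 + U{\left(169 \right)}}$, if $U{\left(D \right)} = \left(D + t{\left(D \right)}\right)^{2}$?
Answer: $\frac{\sqrt{3378637}}{9} \approx 204.23$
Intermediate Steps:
$w = \frac{1}{3}$ ($w = \frac{1}{3} \cdot 1 = \frac{1}{3} \approx 0.33333$)
$t{\left(A \right)} = \frac{1}{9}$ ($t{\left(A \right)} = \left(\frac{1}{3}\right)^{2} = \frac{1}{9}$)
$U{\left(D \right)} = \left(\frac{1}{9} + D\right)^{2}$ ($U{\left(D \right)} = \left(D + \frac{1}{9}\right)^{2} = \left(\frac{1}{9} + D\right)^{2}$)
$\sqrt{13113 + U{\left(169 \right)}} = \sqrt{13113 + \frac{\left(1 + 9 \cdot 169\right)^{2}}{81}} = \sqrt{13113 + \frac{\left(1 + 1521\right)^{2}}{81}} = \sqrt{13113 + \frac{1522^{2}}{81}} = \sqrt{13113 + \frac{1}{81} \cdot 2316484} = \sqrt{13113 + \frac{2316484}{81}} = \sqrt{\frac{3378637}{81}} = \frac{\sqrt{3378637}}{9}$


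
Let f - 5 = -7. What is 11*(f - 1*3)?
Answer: -55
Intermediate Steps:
f = -2 (f = 5 - 7 = -2)
11*(f - 1*3) = 11*(-2 - 1*3) = 11*(-2 - 3) = 11*(-5) = -55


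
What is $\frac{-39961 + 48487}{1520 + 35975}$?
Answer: $\frac{8526}{37495} \approx 0.22739$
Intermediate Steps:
$\frac{-39961 + 48487}{1520 + 35975} = \frac{8526}{37495}$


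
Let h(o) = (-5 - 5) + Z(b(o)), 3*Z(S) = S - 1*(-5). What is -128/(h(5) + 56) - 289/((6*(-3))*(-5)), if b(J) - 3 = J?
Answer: -78199/13590 ≈ -5.7542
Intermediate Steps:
b(J) = 3 + J
Z(S) = 5/3 + S/3 (Z(S) = (S - 1*(-5))/3 = (S + 5)/3 = (5 + S)/3 = 5/3 + S/3)
h(o) = -22/3 + o/3 (h(o) = (-5 - 5) + (5/3 + (3 + o)/3) = -10 + (5/3 + (1 + o/3)) = -10 + (8/3 + o/3) = -22/3 + o/3)
-128/(h(5) + 56) - 289/((6*(-3))*(-5)) = -128/((-22/3 + (1/3)*5) + 56) - 289/((6*(-3))*(-5)) = -128/((-22/3 + 5/3) + 56) - 289/((-18*(-5))) = -128/(-17/3 + 56) - 289/90 = -128/151/3 - 289*1/90 = -128*3/151 - 289/90 = -384/151 - 289/90 = -78199/13590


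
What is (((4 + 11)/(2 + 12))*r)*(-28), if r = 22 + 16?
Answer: -1140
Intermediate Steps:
r = 38
(((4 + 11)/(2 + 12))*r)*(-28) = (((4 + 11)/(2 + 12))*38)*(-28) = ((15/14)*38)*(-28) = (285/7)*(-28) = -1140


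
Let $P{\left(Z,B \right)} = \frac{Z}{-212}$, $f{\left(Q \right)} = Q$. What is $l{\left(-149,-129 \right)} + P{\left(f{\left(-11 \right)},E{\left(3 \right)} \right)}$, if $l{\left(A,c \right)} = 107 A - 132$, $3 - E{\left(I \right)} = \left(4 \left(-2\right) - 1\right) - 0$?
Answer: $- \frac{3407889}{212} \approx -16075.0$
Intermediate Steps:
$E{\left(I \right)} = 12$ ($E{\left(I \right)} = 3 - \left(\left(4 \left(-2\right) - 1\right) - 0\right) = 3 - \left(\left(-8 - 1\right) + 0\right) = 3 - \left(-9 + 0\right) = 3 - -9 = 3 + 9 = 12$)
$P{\left(Z,B \right)} = - \frac{Z}{212}$ ($P{\left(Z,B \right)} = Z \left(- \frac{1}{212}\right) = - \frac{Z}{212}$)
$l{\left(A,c \right)} = -132 + 107 A$
$l{\left(-149,-129 \right)} + P{\left(f{\left(-11 \right)},E{\left(3 \right)} \right)} = \left(-132 + 107 \left(-149\right)\right) - - \frac{11}{212} = \left(-132 - 15943\right) + \frac{11}{212} = -16075 + \frac{11}{212} = - \frac{3407889}{212}$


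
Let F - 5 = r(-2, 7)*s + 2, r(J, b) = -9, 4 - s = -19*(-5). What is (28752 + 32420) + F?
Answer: 61998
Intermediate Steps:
s = -91 (s = 4 - (-19)*(-5) = 4 - 1*95 = 4 - 95 = -91)
F = 826 (F = 5 + (-9*(-91) + 2) = 5 + (819 + 2) = 5 + 821 = 826)
(28752 + 32420) + F = (28752 + 32420) + 826 = 61172 + 826 = 61998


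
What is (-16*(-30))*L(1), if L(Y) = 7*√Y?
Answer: 3360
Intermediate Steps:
(-16*(-30))*L(1) = (-16*(-30))*(7*√1) = 480*(7*1) = 480*7 = 3360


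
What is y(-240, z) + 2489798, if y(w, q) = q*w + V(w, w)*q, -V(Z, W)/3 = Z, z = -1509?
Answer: 1765478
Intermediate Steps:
V(Z, W) = -3*Z
y(w, q) = -2*q*w (y(w, q) = q*w + (-3*w)*q = q*w - 3*q*w = -2*q*w)
y(-240, z) + 2489798 = -2*(-1509)*(-240) + 2489798 = -724320 + 2489798 = 1765478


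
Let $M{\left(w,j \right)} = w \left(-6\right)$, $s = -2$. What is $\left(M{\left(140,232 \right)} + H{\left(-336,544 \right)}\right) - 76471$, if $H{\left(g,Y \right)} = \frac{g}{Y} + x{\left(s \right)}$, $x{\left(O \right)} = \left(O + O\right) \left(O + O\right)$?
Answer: $- \frac{2628051}{34} \approx -77296.0$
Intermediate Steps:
$x{\left(O \right)} = 4 O^{2}$ ($x{\left(O \right)} = 2 O 2 O = 4 O^{2}$)
$M{\left(w,j \right)} = - 6 w$
$H{\left(g,Y \right)} = 16 + \frac{g}{Y}$ ($H{\left(g,Y \right)} = \frac{g}{Y} + 4 \left(-2\right)^{2} = \frac{g}{Y} + 4 \cdot 4 = \frac{g}{Y} + 16 = 16 + \frac{g}{Y}$)
$\left(M{\left(140,232 \right)} + H{\left(-336,544 \right)}\right) - 76471 = \left(\left(-6\right) 140 + \left(16 - \frac{336}{544}\right)\right) - 76471 = \left(-840 + \left(16 - \frac{21}{34}\right)\right) - 76471 = \left(-840 + \frac{523}{34}\right) - 76471 = - \frac{28037}{34} - 76471 = - \frac{2628051}{34}$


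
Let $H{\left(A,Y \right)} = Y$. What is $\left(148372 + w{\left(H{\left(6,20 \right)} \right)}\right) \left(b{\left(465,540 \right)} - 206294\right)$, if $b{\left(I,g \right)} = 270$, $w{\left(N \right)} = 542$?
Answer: $-30679857936$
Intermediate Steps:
$\left(148372 + w{\left(H{\left(6,20 \right)} \right)}\right) \left(b{\left(465,540 \right)} - 206294\right) = \left(148372 + 542\right) \left(270 - 206294\right) = 148914 \left(-206024\right) = -30679857936$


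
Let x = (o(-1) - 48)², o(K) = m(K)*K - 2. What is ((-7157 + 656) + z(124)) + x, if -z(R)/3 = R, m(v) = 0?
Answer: -4373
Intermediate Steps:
z(R) = -3*R
o(K) = -2 (o(K) = 0*K - 2 = 0 - 2 = -2)
x = 2500 (x = (-2 - 48)² = (-50)² = 2500)
((-7157 + 656) + z(124)) + x = ((-7157 + 656) - 3*124) + 2500 = (-6501 - 372) + 2500 = -6873 + 2500 = -4373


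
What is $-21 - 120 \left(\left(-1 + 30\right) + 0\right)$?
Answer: $-3501$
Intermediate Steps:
$-21 - 120 \left(\left(-1 + 30\right) + 0\right) = -21 - 120 \left(29 + 0\right) = -21 - 3480 = -3501$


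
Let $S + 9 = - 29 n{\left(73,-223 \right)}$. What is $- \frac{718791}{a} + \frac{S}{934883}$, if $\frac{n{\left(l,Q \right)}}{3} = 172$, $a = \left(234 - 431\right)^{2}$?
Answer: $- \frac{672566573610}{36281874347} \approx -18.537$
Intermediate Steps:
$a = 38809$ ($a = \left(-197\right)^{2} = 38809$)
$n{\left(l,Q \right)} = 516$ ($n{\left(l,Q \right)} = 3 \cdot 172 = 516$)
$S = -14973$ ($S = -9 - 14964 = -14973$)
$- \frac{718791}{a} + \frac{S}{934883} = - \frac{718791}{38809} - \frac{14973}{934883} = - \frac{672566573610}{36281874347}$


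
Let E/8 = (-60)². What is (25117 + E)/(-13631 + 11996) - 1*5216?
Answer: -8582077/1635 ≈ -5249.0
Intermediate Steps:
E = 28800 (E = 8*(-60)² = 8*3600 = 28800)
(25117 + E)/(-13631 + 11996) - 1*5216 = (25117 + 28800)/(-13631 + 11996) - 1*5216 = 53917/(-1635) - 5216 = 53917*(-1/1635) - 5216 = -53917/1635 - 5216 = -8582077/1635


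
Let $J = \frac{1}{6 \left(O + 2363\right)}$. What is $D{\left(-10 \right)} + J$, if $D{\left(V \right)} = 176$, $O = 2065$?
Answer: $\frac{4675969}{26568} \approx 176.0$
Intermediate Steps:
$J = \frac{1}{26568}$ ($J = \frac{1}{6 \left(2065 + 2363\right)} = \frac{1}{6 \cdot 4428} = \frac{1}{26568} \approx 3.7639 \cdot 10^{-5}$)
$D{\left(-10 \right)} + J = 176 + \frac{1}{26568} = \frac{4675969}{26568}$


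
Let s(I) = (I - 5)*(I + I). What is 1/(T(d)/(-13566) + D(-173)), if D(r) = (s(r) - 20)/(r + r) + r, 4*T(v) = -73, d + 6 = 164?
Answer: -9387672/3294517603 ≈ -0.0028495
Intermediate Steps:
d = 158 (d = -6 + 164 = 158)
s(I) = 2*I*(-5 + I) (s(I) = (-5 + I)*(2*I) = 2*I*(-5 + I))
T(v) = -73/4 (T(v) = (¼)*(-73) = -73/4)
D(r) = r + (-20 + 2*r*(-5 + r))/(2*r) (D(r) = (2*r*(-5 + r) - 20)/(r + r) + r = (-20 + 2*r*(-5 + r))/((2*r)) + r = (-20 + 2*r*(-5 + r))*(1/(2*r)) + r = (-20 + 2*r*(-5 + r))/(2*r) + r = r + (-20 + 2*r*(-5 + r))/(2*r))
1/(T(d)/(-13566) + D(-173)) = 1/(-73/4/(-13566) + (-5 - 10/(-173) + 2*(-173))) = 1/(-73/4*(-1/13566) + (-5 - 10*(-1/173) - 346)) = 1/(73/54264 + (-5 + 10/173 - 346)) = 1/(73/54264 - 60713/173) = 1/(-3294517603/9387672) = -9387672/3294517603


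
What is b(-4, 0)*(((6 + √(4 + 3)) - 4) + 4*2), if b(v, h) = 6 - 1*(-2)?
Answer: 80 + 8*√7 ≈ 101.17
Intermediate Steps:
b(v, h) = 8 (b(v, h) = 6 + 2 = 8)
b(-4, 0)*(((6 + √(4 + 3)) - 4) + 4*2) = 8*(((6 + √(4 + 3)) - 4) + 4*2) = 8*(((6 + √7) - 4) + 8) = 8*((2 + √7) + 8) = 8*(10 + √7) = 80 + 8*√7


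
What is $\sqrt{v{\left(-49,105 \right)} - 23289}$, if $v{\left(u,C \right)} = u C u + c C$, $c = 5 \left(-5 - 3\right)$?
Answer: $14 \sqrt{1146} \approx 473.94$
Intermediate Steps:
$c = -40$ ($c = 5 \left(-8\right) = -40$)
$v{\left(u,C \right)} = - 40 C + C u^{2}$ ($v{\left(u,C \right)} = u C u - 40 C = C u u - 40 C = C u^{2} - 40 C = - 40 C + C u^{2}$)
$\sqrt{v{\left(-49,105 \right)} - 23289} = \sqrt{105 \left(-40 + \left(-49\right)^{2}\right) - 23289} = \sqrt{105 \left(-40 + 2401\right) - 23289} = \sqrt{105 \cdot 2361 - 23289} = \sqrt{247905 - 23289} = \sqrt{224616} = 14 \sqrt{1146}$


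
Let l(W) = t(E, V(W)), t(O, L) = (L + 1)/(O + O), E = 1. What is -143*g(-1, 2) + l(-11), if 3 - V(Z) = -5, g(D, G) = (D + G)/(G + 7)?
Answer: -205/18 ≈ -11.389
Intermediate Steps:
g(D, G) = (D + G)/(7 + G)
V(Z) = 8 (V(Z) = 3 - 1*(-5) = 3 + 5 = 8)
t(O, L) = (1 + L)/(2*O) (t(O, L) = (1 + L)/((2*O)) = (1 + L)*(1/(2*O)) = (1 + L)/(2*O))
l(W) = 9/2 (l(W) = (1/2)*(1 + 8)/1 = (1/2)*1*9 = 9/2)
-143*g(-1, 2) + l(-11) = -143*(-1 + 2)/(7 + 2) + 9/2 = -143/9 + 9/2 = -205/18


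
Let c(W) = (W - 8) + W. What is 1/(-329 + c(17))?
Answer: -1/303 ≈ -0.0033003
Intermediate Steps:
c(W) = -8 + 2*W (c(W) = (-8 + W) + W = -8 + 2*W)
1/(-329 + c(17)) = 1/(-329 + (-8 + 2*17)) = 1/(-329 + (-8 + 34)) = 1/(-329 + 26) = 1/(-303) = -1/303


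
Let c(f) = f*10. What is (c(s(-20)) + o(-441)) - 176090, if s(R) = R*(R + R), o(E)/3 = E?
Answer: -169413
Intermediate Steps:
o(E) = 3*E
s(R) = 2*R**2 (s(R) = R*(2*R) = 2*R**2)
c(f) = 10*f
(c(s(-20)) + o(-441)) - 176090 = (10*(2*(-20)**2) + 3*(-441)) - 176090 = (10*(2*400) - 1323) - 176090 = (10*800 - 1323) - 176090 = (8000 - 1323) - 176090 = 6677 - 176090 = -169413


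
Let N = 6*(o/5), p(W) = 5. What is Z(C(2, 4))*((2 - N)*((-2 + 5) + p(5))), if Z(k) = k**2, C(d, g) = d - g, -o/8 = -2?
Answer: -2752/5 ≈ -550.40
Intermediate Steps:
o = 16 (o = -8*(-2) = 16)
N = 96/5 (N = 6*(16/5) = 96/5 ≈ 19.200)
Z(C(2, 4))*((2 - N)*((-2 + 5) + p(5))) = (2 - 1*4)**2*((2 - 1*96/5)*((-2 + 5) + 5)) = (2 - 4)**2*((2 - 96/5)*(3 + 5)) = (-2)**2*(-86/5*8) = 4*(-688/5) = -2752/5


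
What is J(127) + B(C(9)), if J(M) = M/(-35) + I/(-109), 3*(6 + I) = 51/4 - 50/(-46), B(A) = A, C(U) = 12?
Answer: 8828017/1052940 ≈ 8.3842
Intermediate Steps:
I = -383/276 (I = -6 + (51/4 - 50/(-46))/3 = -6 + (51*(¼) - 50*(-1/46))/3 = -6 + (51/4 + 25/23)/3 = -6 + (⅓)*(1273/92) = -6 + 1273/276 = -383/276 ≈ -1.3877)
J(M) = 383/30084 - M/35 (J(M) = M/(-35) - 383/276/(-109) = M*(-1/35) - 383/276*(-1/109) = -M/35 + 383/30084 = 383/30084 - M/35)
J(127) + B(C(9)) = (383/30084 - 1/35*127) + 12 = (383/30084 - 127/35) + 12 = -3807263/1052940 + 12 = 8828017/1052940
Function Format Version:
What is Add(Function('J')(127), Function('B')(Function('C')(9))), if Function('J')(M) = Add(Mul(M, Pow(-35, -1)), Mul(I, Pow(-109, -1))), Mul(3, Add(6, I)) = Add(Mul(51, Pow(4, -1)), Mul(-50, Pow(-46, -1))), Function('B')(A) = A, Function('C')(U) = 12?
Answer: Rational(8828017, 1052940) ≈ 8.3842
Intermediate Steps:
I = Rational(-383, 276) (I = Add(-6, Mul(Rational(1, 3), Add(Mul(51, Pow(4, -1)), Mul(-50, Pow(-46, -1))))) = Add(-6, Mul(Rational(1, 3), Add(Mul(51, Rational(1, 4)), Mul(-50, Rational(-1, 46))))) = Add(-6, Mul(Rational(1, 3), Add(Rational(51, 4), Rational(25, 23)))) = Add(-6, Mul(Rational(1, 3), Rational(1273, 92))) = Add(-6, Rational(1273, 276)) = Rational(-383, 276) ≈ -1.3877)
Function('J')(M) = Add(Rational(383, 30084), Mul(Rational(-1, 35), M)) (Function('J')(M) = Add(Mul(M, Pow(-35, -1)), Mul(Rational(-383, 276), Pow(-109, -1))) = Add(Mul(M, Rational(-1, 35)), Mul(Rational(-383, 276), Rational(-1, 109))) = Add(Mul(Rational(-1, 35), M), Rational(383, 30084)) = Add(Rational(383, 30084), Mul(Rational(-1, 35), M)))
Add(Function('J')(127), Function('B')(Function('C')(9))) = Add(Add(Rational(383, 30084), Mul(Rational(-1, 35), 127)), 12) = Add(Add(Rational(383, 30084), Rational(-127, 35)), 12) = Add(Rational(-3807263, 1052940), 12) = Rational(8828017, 1052940)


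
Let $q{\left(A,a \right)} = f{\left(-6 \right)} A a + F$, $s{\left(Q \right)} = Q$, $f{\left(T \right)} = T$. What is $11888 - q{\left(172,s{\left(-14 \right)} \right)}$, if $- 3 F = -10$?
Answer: $- \frac{7690}{3} \approx -2563.3$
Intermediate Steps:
$F = \frac{10}{3}$ ($F = \left(- \frac{1}{3}\right) \left(-10\right) = \frac{10}{3} \approx 3.3333$)
$q{\left(A,a \right)} = \frac{10}{3} - 6 A a$ ($q{\left(A,a \right)} = - 6 A a + \frac{10}{3} = \frac{10}{3} - 6 A a$)
$11888 - q{\left(172,s{\left(-14 \right)} \right)} = 11888 - \left(\frac{10}{3} - 1032 \left(-14\right)\right) = 11888 - \left(\frac{10}{3} + 14448\right) = 11888 - \frac{43354}{3} = - \frac{7690}{3}$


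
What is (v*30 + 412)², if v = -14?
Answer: 64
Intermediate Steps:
(v*30 + 412)² = (-14*30 + 412)² = (-420 + 412)² = (-8)² = 64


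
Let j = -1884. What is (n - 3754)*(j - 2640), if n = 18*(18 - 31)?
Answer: 18041712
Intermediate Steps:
n = -234 (n = 18*(-13) = -234)
(n - 3754)*(j - 2640) = (-234 - 3754)*(-1884 - 2640) = -3988*(-4524) = 18041712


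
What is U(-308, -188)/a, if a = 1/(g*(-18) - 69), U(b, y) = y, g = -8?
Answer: -14100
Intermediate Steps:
a = 1/75 (a = 1/(-8*(-18) - 69) = 1/(144 - 69) = 1/75 ≈ 0.013333)
U(-308, -188)/a = -188/1/75 = -188*75 = -14100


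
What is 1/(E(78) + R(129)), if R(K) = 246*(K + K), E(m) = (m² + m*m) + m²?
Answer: 1/81720 ≈ 1.2237e-5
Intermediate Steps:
E(m) = 3*m² (E(m) = (m² + m²) + m² = 2*m² + m² = 3*m²)
R(K) = 492*K (R(K) = 246*(2*K) = 492*K)
1/(E(78) + R(129)) = 1/(3*78² + 492*129) = 1/(3*6084 + 63468) = 1/(18252 + 63468) = 1/81720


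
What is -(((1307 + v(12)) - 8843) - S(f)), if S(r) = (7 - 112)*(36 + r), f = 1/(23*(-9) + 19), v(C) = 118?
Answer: 684049/188 ≈ 3638.6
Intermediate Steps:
f = -1/188 (f = 1/(-207 + 19) = 1/(-188) = -1/188 ≈ -0.0053191)
S(r) = -3780 - 105*r (S(r) = -105*(36 + r) = -3780 - 105*r)
-(((1307 + v(12)) - 8843) - S(f)) = -(((1307 + 118) - 8843) - (-3780 - 105*(-1/188))) = -((1425 - 8843) - (-3780 + 105/188)) = -(-7418 - 1*(-710535/188)) = -(-7418 + 710535/188) = -1*(-684049/188) = 684049/188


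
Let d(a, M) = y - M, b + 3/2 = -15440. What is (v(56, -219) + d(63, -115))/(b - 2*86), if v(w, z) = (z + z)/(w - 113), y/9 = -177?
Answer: 18624/197771 ≈ 0.094169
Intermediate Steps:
y = -1593 (y = 9*(-177) = -1593)
v(w, z) = 2*z/(-113 + w) (v(w, z) = (2*z)/(-113 + w) = 2*z/(-113 + w))
b = -30883/2 (b = -3/2 - 15440 = -30883/2 ≈ -15442.)
d(a, M) = -1593 - M
(v(56, -219) + d(63, -115))/(b - 2*86) = (2*(-219)/(-113 + 56) + (-1593 - 1*(-115)))/(-30883/2 - 2*86) = (2*(-219)/(-57) + (-1593 + 115))/(-30883/2 - 172) = (2*(-219)*(-1/57) - 1478)/(-31227/2) = (146/19 - 1478)*(-2/31227) = -27936/19*(-2/31227) = 18624/197771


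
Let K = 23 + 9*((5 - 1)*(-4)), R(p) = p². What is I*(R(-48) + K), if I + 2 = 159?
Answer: 342731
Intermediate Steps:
I = 157 (I = -2 + 159 = 157)
K = -121 (K = 23 + 9*(4*(-4)) = 23 + 9*(-16) = 23 - 144 = -121)
I*(R(-48) + K) = 157*((-48)² - 121) = 157*(2304 - 121) = 157*2183 = 342731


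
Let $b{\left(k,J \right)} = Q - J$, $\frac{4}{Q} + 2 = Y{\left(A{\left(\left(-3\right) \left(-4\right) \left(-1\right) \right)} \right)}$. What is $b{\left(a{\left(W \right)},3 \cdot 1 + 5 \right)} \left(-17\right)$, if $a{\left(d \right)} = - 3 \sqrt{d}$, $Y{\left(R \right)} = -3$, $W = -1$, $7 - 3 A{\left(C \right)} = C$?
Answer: $\frac{748}{5} \approx 149.6$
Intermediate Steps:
$A{\left(C \right)} = \frac{7}{3} - \frac{C}{3}$
$Q = - \frac{4}{5}$ ($Q = \frac{4}{-2 - 3} = \frac{4}{-5} = 4 \left(- \frac{1}{5}\right) = - \frac{4}{5} \approx -0.8$)
$b{\left(k,J \right)} = - \frac{4}{5} - J$
$b{\left(a{\left(W \right)},3 \cdot 1 + 5 \right)} \left(-17\right) = \left(- \frac{4}{5} - \left(3 \cdot 1 + 5\right)\right) \left(-17\right) = \left(- \frac{4}{5} - \left(3 + 5\right)\right) \left(-17\right) = \left(- \frac{4}{5} - 8\right) \left(-17\right) = \left(- \frac{44}{5}\right) \left(-17\right) = \frac{748}{5}$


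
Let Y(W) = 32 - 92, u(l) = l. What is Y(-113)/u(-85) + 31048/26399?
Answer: 844604/448783 ≈ 1.8820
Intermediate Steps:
Y(W) = -60
Y(-113)/u(-85) + 31048/26399 = -60/(-85) + 31048/26399 = -60*(-1/85) + 31048*(1/26399) = 12/17 + 31048/26399 = 844604/448783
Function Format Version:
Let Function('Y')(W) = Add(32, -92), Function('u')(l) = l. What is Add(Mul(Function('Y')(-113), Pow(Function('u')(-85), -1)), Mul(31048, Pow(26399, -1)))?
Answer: Rational(844604, 448783) ≈ 1.8820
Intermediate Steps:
Function('Y')(W) = -60
Add(Mul(Function('Y')(-113), Pow(Function('u')(-85), -1)), Mul(31048, Pow(26399, -1))) = Add(Mul(-60, Pow(-85, -1)), Mul(31048, Pow(26399, -1))) = Add(Mul(-60, Rational(-1, 85)), Mul(31048, Rational(1, 26399))) = Add(Rational(12, 17), Rational(31048, 26399)) = Rational(844604, 448783)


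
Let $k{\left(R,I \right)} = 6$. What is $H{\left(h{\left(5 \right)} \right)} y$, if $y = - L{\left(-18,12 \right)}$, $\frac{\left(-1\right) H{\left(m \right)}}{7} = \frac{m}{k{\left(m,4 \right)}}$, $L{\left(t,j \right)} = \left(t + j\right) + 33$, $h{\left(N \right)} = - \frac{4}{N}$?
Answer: $- \frac{126}{5} \approx -25.2$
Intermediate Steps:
$L{\left(t,j \right)} = 33 + j + t$ ($L{\left(t,j \right)} = \left(j + t\right) + 33 = 33 + j + t$)
$H{\left(m \right)} = - \frac{7 m}{6}$ ($H{\left(m \right)} = - 7 \frac{m}{6} = - \frac{7 m}{6}$)
$y = -27$ ($y = - (33 + 12 - 18) = \left(-1\right) 27 = -27$)
$H{\left(h{\left(5 \right)} \right)} y = - \frac{7 \left(- \frac{4}{5}\right)}{6} \left(-27\right) = - \frac{7 \left(\left(-4\right) \frac{1}{5}\right)}{6} \left(-27\right) = \left(- \frac{7}{6}\right) \left(- \frac{4}{5}\right) \left(-27\right) = \frac{14}{15} \left(-27\right) = - \frac{126}{5}$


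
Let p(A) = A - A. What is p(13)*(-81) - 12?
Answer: -12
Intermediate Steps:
p(A) = 0
p(13)*(-81) - 12 = 0*(-81) - 12 = 0 - 12 = -12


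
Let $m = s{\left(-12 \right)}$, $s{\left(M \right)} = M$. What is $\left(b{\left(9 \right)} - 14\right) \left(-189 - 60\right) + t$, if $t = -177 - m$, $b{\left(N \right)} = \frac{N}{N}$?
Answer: $3072$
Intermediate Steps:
$b{\left(N \right)} = 1$
$m = -12$
$t = -165$ ($t = -177 - -12 = -177 + 12 = -165$)
$\left(b{\left(9 \right)} - 14\right) \left(-189 - 60\right) + t = \left(1 - 14\right) \left(-189 - 60\right) - 165 = \left(-13\right) \left(-249\right) - 165 = 3237 - 165 = 3072$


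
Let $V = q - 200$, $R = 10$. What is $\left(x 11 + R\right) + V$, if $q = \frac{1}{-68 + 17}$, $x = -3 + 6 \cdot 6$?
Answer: $\frac{8822}{51} \approx 172.98$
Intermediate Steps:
$x = 33$ ($x = -3 + 36 = 33$)
$q = - \frac{1}{51}$ ($q = \frac{1}{-51} = - \frac{1}{51} \approx -0.019608$)
$V = - \frac{10201}{51}$ ($V = - \frac{1}{51} - 200 = - \frac{10201}{51} \approx -200.02$)
$\left(x 11 + R\right) + V = \left(33 \cdot 11 + 10\right) - \frac{10201}{51} = \left(363 + 10\right) - \frac{10201}{51} = 373 - \frac{10201}{51} = \frac{8822}{51}$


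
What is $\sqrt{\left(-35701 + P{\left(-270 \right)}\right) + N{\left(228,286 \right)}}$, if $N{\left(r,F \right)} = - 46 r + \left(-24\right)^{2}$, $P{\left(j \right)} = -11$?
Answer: $2 i \sqrt{11406} \approx 213.6 i$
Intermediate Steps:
$N{\left(r,F \right)} = 576 - 46 r$ ($N{\left(r,F \right)} = - 46 r + 576 = 576 - 46 r$)
$\sqrt{\left(-35701 + P{\left(-270 \right)}\right) + N{\left(228,286 \right)}} = \sqrt{\left(-35701 - 11\right) + \left(576 - 10488\right)} = \sqrt{-35712 + \left(576 - 10488\right)} = \sqrt{-35712 - 9912} = \sqrt{-45624} = 2 i \sqrt{11406}$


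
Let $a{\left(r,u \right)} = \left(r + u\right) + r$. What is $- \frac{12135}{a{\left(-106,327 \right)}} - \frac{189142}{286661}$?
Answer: $- \frac{700076513}{6593203} \approx -106.18$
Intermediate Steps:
$a{\left(r,u \right)} = u + 2 r$
$- \frac{12135}{a{\left(-106,327 \right)}} - \frac{189142}{286661} = - \frac{12135}{327 + 2 \left(-106\right)} - \frac{189142}{286661} = - \frac{12135}{327 - 212} - \frac{189142}{286661} = - \frac{12135}{115} - \frac{189142}{286661} = \left(-12135\right) \frac{1}{115} - \frac{189142}{286661} = - \frac{2427}{23} - \frac{189142}{286661} = - \frac{700076513}{6593203}$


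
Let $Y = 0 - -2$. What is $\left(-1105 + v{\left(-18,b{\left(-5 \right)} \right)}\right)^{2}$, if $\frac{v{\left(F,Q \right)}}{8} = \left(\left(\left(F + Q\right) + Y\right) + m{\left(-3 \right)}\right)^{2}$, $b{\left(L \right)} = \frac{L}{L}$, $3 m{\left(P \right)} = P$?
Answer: $889249$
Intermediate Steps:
$m{\left(P \right)} = \frac{P}{3}$
$Y = 2$ ($Y = 0 + 2 = 2$)
$b{\left(L \right)} = 1$
$v{\left(F,Q \right)} = 8 \left(1 + F + Q\right)^{2}$ ($v{\left(F,Q \right)} = 8 \left(\left(\left(F + Q\right) + 2\right) + \frac{1}{3} \left(-3\right)\right)^{2} = 8 \left(\left(2 + F + Q\right) - 1\right)^{2} = 8 \left(1 + F + Q\right)^{2}$)
$\left(-1105 + v{\left(-18,b{\left(-5 \right)} \right)}\right)^{2} = \left(-1105 + 8 \left(1 - 18 + 1\right)^{2}\right)^{2} = \left(-1105 + 8 \left(-16\right)^{2}\right)^{2} = \left(-1105 + 8 \cdot 256\right)^{2} = \left(-1105 + 2048\right)^{2} = 943^{2} = 889249$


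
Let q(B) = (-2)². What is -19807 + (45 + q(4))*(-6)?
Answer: -20101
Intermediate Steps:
q(B) = 4
-19807 + (45 + q(4))*(-6) = -19807 + (45 + 4)*(-6) = -19807 + 49*(-6) = -19807 - 294 = -20101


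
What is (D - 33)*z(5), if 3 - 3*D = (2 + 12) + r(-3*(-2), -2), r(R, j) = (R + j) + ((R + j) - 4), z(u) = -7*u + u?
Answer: 1140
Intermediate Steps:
z(u) = -6*u
r(R, j) = -4 + 2*R + 2*j (r(R, j) = (R + j) + (-4 + R + j) = -4 + 2*R + 2*j)
D = -5 (D = 1 - ((2 + 12) + (-4 + 2*(-3*(-2)) + 2*(-2)))/3 = 1 - (14 + (-4 + 2*6 - 4))/3 = 1 - (14 + (-4 + 12 - 4))/3 = 1 - (14 + 4)/3 = 1 - ⅓*18 = 1 - 6 = -5)
(D - 33)*z(5) = (-5 - 33)*(-6*5) = -38*(-30) = 1140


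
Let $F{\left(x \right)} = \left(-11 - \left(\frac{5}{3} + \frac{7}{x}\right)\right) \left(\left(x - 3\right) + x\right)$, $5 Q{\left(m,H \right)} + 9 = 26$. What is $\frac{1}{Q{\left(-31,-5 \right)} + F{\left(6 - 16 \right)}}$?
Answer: $\frac{30}{8359} \approx 0.0035889$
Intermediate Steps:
$Q{\left(m,H \right)} = \frac{17}{5}$ ($Q{\left(m,H \right)} = - \frac{9}{5} + \frac{1}{5} \cdot 26 = - \frac{9}{5} + \frac{26}{5} = \frac{17}{5}$)
$F{\left(x \right)} = \left(-3 + 2 x\right) \left(- \frac{38}{3} - \frac{7}{x}\right)$ ($F{\left(x \right)} = \left(-11 - \left(\frac{5}{3} + \frac{7}{x}\right)\right) \left(\left(x - 3\right) + x\right) = \left(-11 - \left(\frac{5}{3} + \frac{7}{x}\right)\right) \left(\left(-3 + x\right) + x\right) = \left(-11 - \left(\frac{5}{3} + \frac{7}{x}\right)\right) \left(-3 + 2 x\right) = \left(- \frac{38}{3} - \frac{7}{x}\right) \left(-3 + 2 x\right) = \left(-3 + 2 x\right) \left(- \frac{38}{3} - \frac{7}{x}\right)$)
$\frac{1}{Q{\left(-31,-5 \right)} + F{\left(6 - 16 \right)}} = \frac{1}{\frac{17}{5} + \left(24 + \frac{21}{6 - 16} - \frac{76 \left(6 - 16\right)}{3}\right)} = \frac{1}{\frac{17}{5} + \left(24 + \frac{21}{-10} - - \frac{760}{3}\right)} = \frac{1}{\frac{17}{5} + \left(24 + 21 \left(- \frac{1}{10}\right) + \frac{760}{3}\right)} = \frac{1}{\frac{17}{5} + \left(24 - \frac{21}{10} + \frac{760}{3}\right)} = \frac{1}{\frac{17}{5} + \frac{8257}{30}} = \frac{1}{\frac{8359}{30}} = \frac{30}{8359}$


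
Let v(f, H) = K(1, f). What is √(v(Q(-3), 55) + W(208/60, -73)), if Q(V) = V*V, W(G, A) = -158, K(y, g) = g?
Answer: I*√149 ≈ 12.207*I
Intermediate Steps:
Q(V) = V²
v(f, H) = f
√(v(Q(-3), 55) + W(208/60, -73)) = √((-3)² - 158) = √(9 - 158) = √(-149) = I*√149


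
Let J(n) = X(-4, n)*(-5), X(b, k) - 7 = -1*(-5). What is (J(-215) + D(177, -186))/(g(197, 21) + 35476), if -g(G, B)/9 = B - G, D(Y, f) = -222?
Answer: -141/18530 ≈ -0.0076093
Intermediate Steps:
X(b, k) = 12 (X(b, k) = 7 - 1*(-5) = 7 + 5 = 12)
J(n) = -60 (J(n) = 12*(-5) = -60)
g(G, B) = -9*B + 9*G (g(G, B) = -9*(B - G) = -9*B + 9*G)
(J(-215) + D(177, -186))/(g(197, 21) + 35476) = (-60 - 222)/((-9*21 + 9*197) + 35476) = -282/((-189 + 1773) + 35476) = -282/(1584 + 35476) = -282/37060 = -282*1/37060 = -141/18530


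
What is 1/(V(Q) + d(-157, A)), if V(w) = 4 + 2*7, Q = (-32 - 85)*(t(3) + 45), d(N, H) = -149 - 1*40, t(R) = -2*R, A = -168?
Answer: -1/171 ≈ -0.0058480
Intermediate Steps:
d(N, H) = -189 (d(N, H) = -149 - 40 = -189)
Q = -4563 (Q = (-32 - 85)*(-2*3 + 45) = -117*(-6 + 45) = -117*39 = -4563)
V(w) = 18 (V(w) = 4 + 14 = 18)
1/(V(Q) + d(-157, A)) = 1/(18 - 189) = 1/(-171) = -1/171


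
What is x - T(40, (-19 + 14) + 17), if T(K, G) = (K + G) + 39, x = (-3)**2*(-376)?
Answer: -3475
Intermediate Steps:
x = -3384 (x = 9*(-376) = -3384)
T(K, G) = 39 + G + K (T(K, G) = (G + K) + 39 = 39 + G + K)
x - T(40, (-19 + 14) + 17) = -3384 - (39 + ((-19 + 14) + 17) + 40) = -3384 - (39 + (-5 + 17) + 40) = -3384 - (39 + 12 + 40) = -3384 - 1*91 = -3384 - 91 = -3475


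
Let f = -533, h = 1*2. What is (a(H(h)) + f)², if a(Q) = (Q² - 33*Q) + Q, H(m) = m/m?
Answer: 318096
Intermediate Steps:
h = 2
H(m) = 1
a(Q) = Q² - 32*Q
(a(H(h)) + f)² = (1*(-32 + 1) - 533)² = (1*(-31) - 533)² = (-31 - 533)² = (-564)² = 318096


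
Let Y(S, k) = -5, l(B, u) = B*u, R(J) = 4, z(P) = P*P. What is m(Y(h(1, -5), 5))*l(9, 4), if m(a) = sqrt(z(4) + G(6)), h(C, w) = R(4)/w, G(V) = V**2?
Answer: 72*sqrt(13) ≈ 259.60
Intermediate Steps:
z(P) = P**2
h(C, w) = 4/w
m(a) = 2*sqrt(13) (m(a) = sqrt(4**2 + 6**2) = sqrt(16 + 36) = sqrt(52) = 2*sqrt(13))
m(Y(h(1, -5), 5))*l(9, 4) = (2*sqrt(13))*(9*4) = (2*sqrt(13))*36 = 72*sqrt(13)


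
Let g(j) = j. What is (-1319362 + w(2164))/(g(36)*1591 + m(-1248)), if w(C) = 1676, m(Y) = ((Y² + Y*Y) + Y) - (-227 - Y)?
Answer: -1317686/3170015 ≈ -0.41567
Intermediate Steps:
m(Y) = 227 + 2*Y + 2*Y² (m(Y) = ((Y² + Y²) + Y) + (227 + Y) = (2*Y² + Y) + (227 + Y) = (Y + 2*Y²) + (227 + Y) = 227 + 2*Y + 2*Y²)
(-1319362 + w(2164))/(g(36)*1591 + m(-1248)) = (-1319362 + 1676)/(36*1591 + (227 + 2*(-1248) + 2*(-1248)²)) = -1317686/(57276 + (227 - 2496 + 2*1557504)) = -1317686/(57276 + (227 - 2496 + 3115008)) = -1317686/(57276 + 3112739) = -1317686/3170015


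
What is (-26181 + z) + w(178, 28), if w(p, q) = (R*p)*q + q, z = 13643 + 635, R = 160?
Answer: 785565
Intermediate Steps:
z = 14278
w(p, q) = q + 160*p*q (w(p, q) = (160*p)*q + q = 160*p*q + q = q + 160*p*q)
(-26181 + z) + w(178, 28) = (-26181 + 14278) + 28*(1 + 160*178) = -11903 + 28*(1 + 28480) = -11903 + 28*28481 = -11903 + 797468 = 785565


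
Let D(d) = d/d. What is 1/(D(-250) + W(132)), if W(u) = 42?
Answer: 1/43 ≈ 0.023256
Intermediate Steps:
D(d) = 1
1/(D(-250) + W(132)) = 1/(1 + 42) = 1/43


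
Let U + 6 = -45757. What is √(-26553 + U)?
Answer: 2*I*√18079 ≈ 268.92*I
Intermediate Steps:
U = -45763 (U = -6 - 45757 = -45763)
√(-26553 + U) = √(-26553 - 45763) = √(-72316) = 2*I*√18079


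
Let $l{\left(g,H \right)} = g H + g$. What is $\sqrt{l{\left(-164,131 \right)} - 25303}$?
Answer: $i \sqrt{46951} \approx 216.68 i$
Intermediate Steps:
$l{\left(g,H \right)} = g + H g$ ($l{\left(g,H \right)} = H g + g = g + H g$)
$\sqrt{l{\left(-164,131 \right)} - 25303} = \sqrt{- 164 \left(1 + 131\right) - 25303} = \sqrt{\left(-164\right) 132 - 25303} = \sqrt{-21648 - 25303} = \sqrt{-46951} = i \sqrt{46951}$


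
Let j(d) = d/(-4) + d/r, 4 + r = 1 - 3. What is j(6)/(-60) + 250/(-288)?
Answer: -119/144 ≈ -0.82639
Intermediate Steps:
r = -6 (r = -4 + (1 - 3) = -4 - 2 = -6)
j(d) = -5*d/12 (j(d) = d/(-4) + d/(-6) = d*(-¼) + d*(-⅙) = -d/4 - d/6 = -5*d/12)
j(6)/(-60) + 250/(-288) = -5/12*6/(-60) + 250/(-288) = -5/2*(-1/60) + 250*(-1/288) = 1/24 - 125/144 = -119/144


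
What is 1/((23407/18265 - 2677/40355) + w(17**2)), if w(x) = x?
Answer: 147416815/42782598351 ≈ 0.0034457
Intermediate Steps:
1/((23407/18265 - 2677/40355) + w(17**2)) = 1/((23407/18265 - 2677/40355) + 17**2) = 1/((23407*(1/18265) - 2677*1/40355) + 289) = 1/((23407/18265 - 2677/40355) + 289) = 1/(179138816/147416815 + 289) = 1/(42782598351/147416815) = 147416815/42782598351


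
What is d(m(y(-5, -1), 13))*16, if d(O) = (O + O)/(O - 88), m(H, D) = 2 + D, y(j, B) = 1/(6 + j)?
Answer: -480/73 ≈ -6.5753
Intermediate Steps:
d(O) = 2*O/(-88 + O) (d(O) = (2*O)/(-88 + O) = 2*O/(-88 + O))
d(m(y(-5, -1), 13))*16 = (2*(2 + 13)/(-88 + (2 + 13)))*16 = (2*15/(-88 + 15))*16 = (2*15/(-73))*16 = (2*15*(-1/73))*16 = -30/73*16 = -480/73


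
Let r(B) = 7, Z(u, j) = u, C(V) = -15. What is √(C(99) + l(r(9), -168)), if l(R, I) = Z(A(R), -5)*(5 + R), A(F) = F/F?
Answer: I*√3 ≈ 1.732*I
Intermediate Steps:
A(F) = 1
l(R, I) = 5 + R (l(R, I) = 1*(5 + R) = 5 + R)
√(C(99) + l(r(9), -168)) = √(-15 + (5 + 7)) = √(-15 + 12) = √(-3) = I*√3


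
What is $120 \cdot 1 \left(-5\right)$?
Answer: $-600$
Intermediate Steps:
$120 \cdot 1 \left(-5\right) = 120 \left(-5\right) = -600$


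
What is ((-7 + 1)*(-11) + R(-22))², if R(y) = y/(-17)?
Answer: 1308736/289 ≈ 4528.5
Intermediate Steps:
R(y) = -y/17 (R(y) = y*(-1/17) = -y/17)
((-7 + 1)*(-11) + R(-22))² = ((-7 + 1)*(-11) - 1/17*(-22))² = (-6*(-11) + 22/17)² = (66 + 22/17)² = (1144/17)² = 1308736/289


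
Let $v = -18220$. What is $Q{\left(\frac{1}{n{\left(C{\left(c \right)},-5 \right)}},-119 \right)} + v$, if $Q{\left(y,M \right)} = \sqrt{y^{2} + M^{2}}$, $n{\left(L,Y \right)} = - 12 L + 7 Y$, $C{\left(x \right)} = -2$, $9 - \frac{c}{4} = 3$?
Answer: $-18220 + \frac{\sqrt{1713482}}{11} \approx -18101.0$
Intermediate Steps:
$c = 24$ ($c = 36 - 12 = 24$)
$Q{\left(y,M \right)} = \sqrt{M^{2} + y^{2}}$
$Q{\left(\frac{1}{n{\left(C{\left(c \right)},-5 \right)}},-119 \right)} + v = \sqrt{\left(-119\right)^{2} + \left(\frac{1}{\left(-12\right) \left(-2\right) + 7 \left(-5\right)}\right)^{2}} - 18220 = \sqrt{14161 + \left(\frac{1}{24 - 35}\right)^{2}} - 18220 = \sqrt{14161 + \left(\frac{1}{-11}\right)^{2}} - 18220 = \sqrt{14161 + \left(- \frac{1}{11}\right)^{2}} - 18220 = \sqrt{14161 + \frac{1}{121}} - 18220 = \sqrt{\frac{1713482}{121}} - 18220 = \frac{\sqrt{1713482}}{11} - 18220 = -18220 + \frac{\sqrt{1713482}}{11}$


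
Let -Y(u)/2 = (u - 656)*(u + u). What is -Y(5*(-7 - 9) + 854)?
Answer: 365328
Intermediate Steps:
Y(u) = -4*u*(-656 + u) (Y(u) = -2*(u - 656)*(u + u) = -2*(-656 + u)*2*u = -4*u*(-656 + u))
-Y(5*(-7 - 9) + 854) = -4*(5*(-7 - 9) + 854)*(656 - (5*(-7 - 9) + 854)) = -4*(5*(-16) + 854)*(656 - (5*(-16) + 854)) = -4*(-80 + 854)*(656 - (-80 + 854)) = -4*774*(656 - 1*774) = -4*774*(656 - 774) = -4*774*(-118) = -1*(-365328) = 365328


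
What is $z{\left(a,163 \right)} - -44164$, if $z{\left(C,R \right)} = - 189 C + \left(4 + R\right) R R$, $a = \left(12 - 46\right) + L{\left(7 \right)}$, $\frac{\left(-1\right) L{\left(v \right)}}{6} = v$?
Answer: $4495551$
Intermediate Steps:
$L{\left(v \right)} = - 6 v$
$a = -76$ ($a = \left(12 - 46\right) - 42 = -34 - 42 = -76$)
$z{\left(C,R \right)} = - 189 C + R^{2} \left(4 + R\right)$ ($z{\left(C,R \right)} = - 189 C + R \left(4 + R\right) R = - 189 C + R^{2} \left(4 + R\right)$)
$z{\left(a,163 \right)} - -44164 = \left(163^{3} - -14364 + 4 \cdot 163^{2}\right) - -44164 = \left(4330747 + 14364 + 4 \cdot 26569\right) + 44164 = \left(4330747 + 14364 + 106276\right) + 44164 = 4451387 + 44164 = 4495551$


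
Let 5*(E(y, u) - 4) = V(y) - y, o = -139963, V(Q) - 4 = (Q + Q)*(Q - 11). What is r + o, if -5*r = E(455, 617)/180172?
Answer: -630435744509/4504300 ≈ -1.3996e+5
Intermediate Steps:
V(Q) = 4 + 2*Q*(-11 + Q) (V(Q) = 4 + (Q + Q)*(Q - 11) = 4 + (2*Q)*(-11 + Q) = 4 + 2*Q*(-11 + Q))
E(y, u) = 24/5 - 23*y/5 + 2*y²/5 (E(y, u) = 4 + ((4 - 22*y + 2*y²) - y)/5 = 4 + (4 - 23*y + 2*y²)/5 = 4 + (⅘ - 23*y/5 + 2*y²/5) = 24/5 - 23*y/5 + 2*y²/5)
r = -403609/4504300 (r = -(24/5 - 23/5*455 + (⅖)*455²)/(5*180172) = -(24/5 - 2093 + (⅖)*207025)/(5*180172) = -(24/5 - 2093 + 82810)/(5*180172) = -403609/(25*180172) = -⅕*403609/900860 = -403609/4504300 ≈ -0.089605)
r + o = -403609/4504300 - 139963 = -630435744509/4504300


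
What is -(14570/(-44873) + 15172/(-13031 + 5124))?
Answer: 796018146/354810811 ≈ 2.2435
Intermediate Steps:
-(14570/(-44873) + 15172/(-13031 + 5124)) = -(14570*(-1/44873) + 15172/(-7907)) = -(-14570/44873 + 15172*(-1/7907)) = -(-14570/44873 - 15172/7907) = -1*(-796018146/354810811) = 796018146/354810811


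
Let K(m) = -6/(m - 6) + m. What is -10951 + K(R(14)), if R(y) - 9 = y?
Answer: -185782/17 ≈ -10928.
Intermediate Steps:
R(y) = 9 + y
K(m) = m - 6/(-6 + m) (K(m) = -6/(-6 + m) + m = m - 6/(-6 + m))
-10951 + K(R(14)) = -10951 + (-6 + (9 + 14)² - 6*(9 + 14))/(-6 + (9 + 14)) = -10951 + (-6 + 23² - 6*23)/(-6 + 23) = -10951 + (-6 + 529 - 138)/17 = -10951 + (1/17)*385 = -10951 + 385/17 = -185782/17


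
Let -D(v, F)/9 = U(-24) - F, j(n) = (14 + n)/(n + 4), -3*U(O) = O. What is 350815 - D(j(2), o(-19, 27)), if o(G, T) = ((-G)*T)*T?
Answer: 226228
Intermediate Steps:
U(O) = -O/3
j(n) = (14 + n)/(4 + n)
o(G, T) = -G*T² (o(G, T) = (-G*T)*T = -G*T²)
D(v, F) = -72 + 9*F (D(v, F) = -9*(-⅓*(-24) - F) = -9*(8 - F) = -72 + 9*F)
350815 - D(j(2), o(-19, 27)) = 350815 - (-72 + 9*(-1*(-19)*27²)) = 350815 - (-72 + 9*(-1*(-19)*729)) = 350815 - (-72 + 9*13851) = 350815 - (-72 + 124659) = 350815 - 1*124587 = 350815 - 124587 = 226228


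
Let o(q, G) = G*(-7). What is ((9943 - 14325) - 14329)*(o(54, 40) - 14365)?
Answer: 274022595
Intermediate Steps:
o(q, G) = -7*G
((9943 - 14325) - 14329)*(o(54, 40) - 14365) = ((9943 - 14325) - 14329)*(-7*40 - 14365) = (-4382 - 14329)*(-280 - 14365) = -18711*(-14645) = 274022595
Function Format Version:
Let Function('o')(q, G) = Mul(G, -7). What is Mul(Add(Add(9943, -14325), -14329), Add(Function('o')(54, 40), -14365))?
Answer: 274022595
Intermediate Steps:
Function('o')(q, G) = Mul(-7, G)
Mul(Add(Add(9943, -14325), -14329), Add(Function('o')(54, 40), -14365)) = Mul(Add(Add(9943, -14325), -14329), Add(Mul(-7, 40), -14365)) = Mul(Add(-4382, -14329), Add(-280, -14365)) = Mul(-18711, -14645) = 274022595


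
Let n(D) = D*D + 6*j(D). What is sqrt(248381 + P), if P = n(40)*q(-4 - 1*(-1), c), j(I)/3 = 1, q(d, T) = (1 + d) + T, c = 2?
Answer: 7*sqrt(5069) ≈ 498.38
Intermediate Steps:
q(d, T) = 1 + T + d
j(I) = 3 (j(I) = 3*1 = 3)
n(D) = 18 + D**2 (n(D) = D*D + 6*3 = D**2 + 18 = 18 + D**2)
P = 0 (P = (18 + 40**2)*(1 + 2 + (-4 - 1*(-1))) = (18 + 1600)*(1 + 2 + (-4 + 1)) = 1618*(1 + 2 - 3) = 1618*0 = 0)
sqrt(248381 + P) = sqrt(248381 + 0) = sqrt(248381) = 7*sqrt(5069)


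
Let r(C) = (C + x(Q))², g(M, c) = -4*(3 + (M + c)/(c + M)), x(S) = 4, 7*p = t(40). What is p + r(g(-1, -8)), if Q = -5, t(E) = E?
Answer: 1048/7 ≈ 149.71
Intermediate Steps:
p = 40/7 (p = (⅐)*40 = 40/7 ≈ 5.7143)
g(M, c) = -16 (g(M, c) = -4*(3 + (M + c)/(M + c)) = -4*(3 + 1) = -4*4 = -16)
r(C) = (4 + C)² (r(C) = (C + 4)² = (4 + C)²)
p + r(g(-1, -8)) = 40/7 + (4 - 16)² = 40/7 + (-12)² = 40/7 + 144 = 1048/7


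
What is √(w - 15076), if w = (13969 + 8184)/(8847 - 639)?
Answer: I*√7052134335/684 ≈ 122.77*I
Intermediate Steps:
w = 22153/8208 ≈ 2.6990
√(w - 15076) = √(22153/8208 - 15076) = √(-123721655/8208) = I*√7052134335/684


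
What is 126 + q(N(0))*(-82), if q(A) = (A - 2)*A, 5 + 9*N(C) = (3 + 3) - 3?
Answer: 6926/81 ≈ 85.506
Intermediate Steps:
N(C) = -2/9 (N(C) = -5/9 + ((3 + 3) - 3)/9 = -5/9 + (6 - 3)/9 = -5/9 + (1/9)*3 = -5/9 + 1/3 = -2/9)
q(A) = A*(-2 + A) (q(A) = (-2 + A)*A = A*(-2 + A))
126 + q(N(0))*(-82) = 126 - 2*(-2 - 2/9)/9*(-82) = 126 - 2/9*(-20/9)*(-82) = 126 + (40/81)*(-82) = 126 - 3280/81 = 6926/81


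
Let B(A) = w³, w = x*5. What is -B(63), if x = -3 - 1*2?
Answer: 15625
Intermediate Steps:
x = -5 (x = -3 - 2 = -5)
w = -25 (w = -5*5 = -25)
B(A) = -15625 (B(A) = (-25)³ = -15625)
-B(63) = -1*(-15625) = 15625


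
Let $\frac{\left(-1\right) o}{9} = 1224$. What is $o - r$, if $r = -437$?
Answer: $-10579$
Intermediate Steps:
$o = -11016$ ($o = \left(-9\right) 1224 = -11016$)
$o - r = -11016 - -437 = -11016 + 437 = -10579$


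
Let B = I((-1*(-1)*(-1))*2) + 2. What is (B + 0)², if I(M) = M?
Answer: 0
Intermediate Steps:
B = 0 (B = (-1*(-1)*(-1))*2 + 2 = (1*(-1))*2 + 2 = -1*2 + 2 = -2 + 2 = 0)
(B + 0)² = (0 + 0)² = 0² = 0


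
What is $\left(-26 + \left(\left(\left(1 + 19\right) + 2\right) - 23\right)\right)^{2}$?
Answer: $729$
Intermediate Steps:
$\left(-26 + \left(\left(\left(1 + 19\right) + 2\right) - 23\right)\right)^{2} = \left(-26 + \left(\left(20 + 2\right) - 23\right)\right)^{2} = \left(-26 + \left(22 - 23\right)\right)^{2} = \left(-26 - 1\right)^{2} = \left(-27\right)^{2} = 729$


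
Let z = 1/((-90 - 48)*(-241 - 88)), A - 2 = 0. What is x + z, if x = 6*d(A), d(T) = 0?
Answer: 1/45402 ≈ 2.2025e-5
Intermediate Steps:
A = 2 (A = 2 + 0 = 2)
z = 1/45402 (z = 1/(-138*(-329)) = 1/45402 ≈ 2.2025e-5)
x = 0 (x = 6*0 = 0)
x + z = 0 + 1/45402 = 1/45402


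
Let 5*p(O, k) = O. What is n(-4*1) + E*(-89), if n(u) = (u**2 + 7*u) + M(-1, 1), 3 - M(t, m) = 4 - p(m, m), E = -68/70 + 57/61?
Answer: -20297/2135 ≈ -9.5068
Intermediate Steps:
p(O, k) = O/5
E = -79/2135 (E = -68*1/70 + 57*(1/61) = -34/35 + 57/61 = -79/2135 ≈ -0.037002)
M(t, m) = -1 + m/5 (M(t, m) = 3 - (4 - m/5) = 3 + (-4 + m/5) = -1 + m/5)
n(u) = -4/5 + u**2 + 7*u (n(u) = (u**2 + 7*u) + (-1 + (1/5)*1) = (u**2 + 7*u) + (-1 + 1/5) = (u**2 + 7*u) - 4/5 = -4/5 + u**2 + 7*u)
n(-4*1) + E*(-89) = (-4/5 + (-4*1)**2 + 7*(-4*1)) - 79/2135*(-89) = (-4/5 + (-4)**2 + 7*(-4)) + 7031/2135 = (-4/5 + 16 - 28) + 7031/2135 = -64/5 + 7031/2135 = -20297/2135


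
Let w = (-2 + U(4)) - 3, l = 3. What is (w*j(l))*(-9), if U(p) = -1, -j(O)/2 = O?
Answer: -324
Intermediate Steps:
j(O) = -2*O
w = -6 (w = (-2 - 1) - 3 = -3 - 3 = -6)
(w*j(l))*(-9) = -(-12)*3*(-9) = -6*(-6)*(-9) = 36*(-9) = -324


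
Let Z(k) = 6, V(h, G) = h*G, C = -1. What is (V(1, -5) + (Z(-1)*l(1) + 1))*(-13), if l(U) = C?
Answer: 130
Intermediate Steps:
l(U) = -1
V(h, G) = G*h
(V(1, -5) + (Z(-1)*l(1) + 1))*(-13) = (-5*1 + (6*(-1) + 1))*(-13) = (-5 + (-6 + 1))*(-13) = (-5 - 5)*(-13) = -10*(-13) = 130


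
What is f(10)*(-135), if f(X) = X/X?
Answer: -135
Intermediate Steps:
f(X) = 1
f(10)*(-135) = 1*(-135) = -135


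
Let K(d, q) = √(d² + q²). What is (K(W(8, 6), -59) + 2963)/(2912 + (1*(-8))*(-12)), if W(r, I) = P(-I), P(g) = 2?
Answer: 2963/3008 + √3485/3008 ≈ 1.0047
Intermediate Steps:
W(r, I) = 2
(K(W(8, 6), -59) + 2963)/(2912 + (1*(-8))*(-12)) = (√(2² + (-59)²) + 2963)/(2912 + (1*(-8))*(-12)) = (√(4 + 3481) + 2963)/(2912 - 8*(-12)) = (√3485 + 2963)/(2912 + 96) = (2963 + √3485)/3008 = (2963 + √3485)*(1/3008) = 2963/3008 + √3485/3008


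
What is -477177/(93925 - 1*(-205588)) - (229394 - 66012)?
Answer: -48935510143/299513 ≈ -1.6338e+5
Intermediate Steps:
-477177/(93925 - 1*(-205588)) - (229394 - 66012) = -477177/(93925 + 205588) - 1*163382 = -477177/299513 - 163382 = -48935510143/299513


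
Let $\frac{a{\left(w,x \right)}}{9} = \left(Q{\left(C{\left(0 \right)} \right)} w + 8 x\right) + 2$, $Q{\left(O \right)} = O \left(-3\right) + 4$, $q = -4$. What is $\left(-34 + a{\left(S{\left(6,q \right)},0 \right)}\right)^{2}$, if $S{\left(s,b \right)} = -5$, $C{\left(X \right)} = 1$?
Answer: $3721$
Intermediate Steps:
$Q{\left(O \right)} = 4 - 3 O$ ($Q{\left(O \right)} = - 3 O + 4 = 4 - 3 O$)
$a{\left(w,x \right)} = 18 + 9 w + 72 x$ ($a{\left(w,x \right)} = 9 \left(\left(\left(4 - 3\right) w + 8 x\right) + 2\right) = 9 \left(\left(1 w + 8 x\right) + 2\right) = 9 \left(\left(w + 8 x\right) + 2\right) = 9 \left(2 + w + 8 x\right) = 18 + 9 w + 72 x$)
$\left(-34 + a{\left(S{\left(6,q \right)},0 \right)}\right)^{2} = \left(-34 + \left(18 + 9 \left(-5\right) + 72 \cdot 0\right)\right)^{2} = \left(-34 + \left(18 - 45 + 0\right)\right)^{2} = \left(-34 - 27\right)^{2} = \left(-61\right)^{2} = 3721$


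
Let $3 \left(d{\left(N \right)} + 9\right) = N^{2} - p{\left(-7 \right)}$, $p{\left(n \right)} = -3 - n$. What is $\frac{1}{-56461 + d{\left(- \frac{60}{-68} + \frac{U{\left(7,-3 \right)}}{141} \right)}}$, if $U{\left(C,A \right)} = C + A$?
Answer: $- \frac{17236827}{973381837637} \approx -1.7708 \cdot 10^{-5}$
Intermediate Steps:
$U{\left(C,A \right)} = A + C$
$d{\left(N \right)} = - \frac{31}{3} + \frac{N^{2}}{3}$ ($d{\left(N \right)} = -9 + \frac{N^{2} - \left(-3 - -7\right)}{3} = -9 + \frac{N^{2} - \left(-3 + 7\right)}{3} = -9 + \frac{N^{2} - 4}{3} = -9 + \frac{-4 + N^{2}}{3} = -9 + \left(- \frac{4}{3} + \frac{N^{2}}{3}\right) = - \frac{31}{3} + \frac{N^{2}}{3}$)
$\frac{1}{-56461 + d{\left(- \frac{60}{-68} + \frac{U{\left(7,-3 \right)}}{141} \right)}} = \frac{1}{-56461 - \left(\frac{31}{3} - \frac{\left(- \frac{60}{-68} + \frac{-3 + 7}{141}\right)^{2}}{3}\right)} = \frac{1}{-56461 - \left(\frac{31}{3} - \frac{\left(\left(-60\right) \left(- \frac{1}{68}\right) + 4 \cdot \frac{1}{141}\right)^{2}}{3}\right)} = \frac{1}{-56461 - \left(\frac{31}{3} - \frac{\left(\frac{15}{17} + \frac{4}{141}\right)^{2}}{3}\right)} = \frac{1}{-56461 - \left(\frac{31}{3} - \frac{\left(\frac{2183}{2397}\right)^{2}}{3}\right)} = \frac{1}{-56461 + \left(- \frac{31}{3} + \frac{1}{3} \cdot \frac{4765489}{5745609}\right)} = \frac{1}{-56461 + \left(- \frac{31}{3} + \frac{4765489}{17236827}\right)} = \frac{1}{-56461 - \frac{173348390}{17236827}} = \frac{1}{- \frac{973381837637}{17236827}} = - \frac{17236827}{973381837637}$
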